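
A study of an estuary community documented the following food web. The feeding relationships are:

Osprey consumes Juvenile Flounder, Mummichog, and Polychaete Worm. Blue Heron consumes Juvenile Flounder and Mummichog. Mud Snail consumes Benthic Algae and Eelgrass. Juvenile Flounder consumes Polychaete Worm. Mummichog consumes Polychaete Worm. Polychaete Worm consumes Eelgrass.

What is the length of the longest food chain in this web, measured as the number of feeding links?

One longest chain: Eelgrass → Polychaete Worm → Juvenile Flounder → Blue Heron.
It has 4 species and 3 links.

3 links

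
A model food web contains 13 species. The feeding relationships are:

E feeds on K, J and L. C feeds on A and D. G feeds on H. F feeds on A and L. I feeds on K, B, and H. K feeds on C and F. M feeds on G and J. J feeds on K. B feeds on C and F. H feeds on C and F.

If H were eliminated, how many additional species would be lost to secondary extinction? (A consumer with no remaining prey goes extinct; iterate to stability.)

1

Remove H.
Round 1: G (all prey gone) → extinct.
No further losses. Total secondary extinctions: 1.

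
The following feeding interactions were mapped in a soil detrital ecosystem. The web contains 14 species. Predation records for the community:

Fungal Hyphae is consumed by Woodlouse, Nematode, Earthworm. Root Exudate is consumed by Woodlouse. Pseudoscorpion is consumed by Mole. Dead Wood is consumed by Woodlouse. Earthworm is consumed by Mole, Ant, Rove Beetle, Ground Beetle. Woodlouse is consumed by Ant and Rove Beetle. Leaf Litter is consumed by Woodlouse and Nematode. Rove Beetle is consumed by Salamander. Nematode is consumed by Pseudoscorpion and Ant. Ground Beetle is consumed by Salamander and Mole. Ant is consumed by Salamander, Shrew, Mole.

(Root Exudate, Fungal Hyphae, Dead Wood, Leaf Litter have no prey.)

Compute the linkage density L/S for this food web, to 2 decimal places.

There are L = 22 links among S = 14 species.
L/S = 22/14 = 1.5714 ≈ 1.57.

L/S = 1.57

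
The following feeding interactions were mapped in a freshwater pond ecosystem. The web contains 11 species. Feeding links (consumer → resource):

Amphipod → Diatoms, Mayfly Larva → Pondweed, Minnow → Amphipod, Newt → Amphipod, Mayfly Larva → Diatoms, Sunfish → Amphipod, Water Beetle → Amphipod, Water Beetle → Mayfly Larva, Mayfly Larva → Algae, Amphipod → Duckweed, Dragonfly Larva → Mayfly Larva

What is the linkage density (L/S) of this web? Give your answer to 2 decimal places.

L/S = 1.00

There are L = 11 links among S = 11 species.
L/S = 11/11 = 1.0000 ≈ 1.00.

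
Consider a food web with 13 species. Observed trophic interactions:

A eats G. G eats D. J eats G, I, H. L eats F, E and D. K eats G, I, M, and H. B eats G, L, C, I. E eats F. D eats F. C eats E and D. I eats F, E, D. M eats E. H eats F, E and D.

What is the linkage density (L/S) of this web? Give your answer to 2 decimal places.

L/S = 2.08

There are L = 27 links among S = 13 species.
L/S = 27/13 = 2.0769 ≈ 2.08.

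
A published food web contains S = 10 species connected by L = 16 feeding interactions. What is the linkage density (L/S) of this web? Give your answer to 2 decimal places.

There are L = 16 links among S = 10 species.
L/S = 16/10 = 1.6000 ≈ 1.60.

L/S = 1.60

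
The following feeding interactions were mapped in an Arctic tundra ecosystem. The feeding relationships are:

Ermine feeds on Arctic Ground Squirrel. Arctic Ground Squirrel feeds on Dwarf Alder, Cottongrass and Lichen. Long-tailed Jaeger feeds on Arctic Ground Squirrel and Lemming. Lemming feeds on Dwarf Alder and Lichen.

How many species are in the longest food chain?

One longest chain: Cottongrass → Arctic Ground Squirrel → Long-tailed Jaeger.
It has 3 species and 2 links.

3 species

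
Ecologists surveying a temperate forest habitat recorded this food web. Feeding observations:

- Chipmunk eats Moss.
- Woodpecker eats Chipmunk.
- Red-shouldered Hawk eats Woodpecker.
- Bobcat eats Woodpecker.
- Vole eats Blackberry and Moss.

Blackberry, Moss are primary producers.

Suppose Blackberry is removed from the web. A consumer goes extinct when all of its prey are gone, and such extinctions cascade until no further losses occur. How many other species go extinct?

0

Remove Blackberry.
Every predator of it retains at least one other prey: Vole still has Moss.
No consumer loses all prey, so no secondary extinctions occur.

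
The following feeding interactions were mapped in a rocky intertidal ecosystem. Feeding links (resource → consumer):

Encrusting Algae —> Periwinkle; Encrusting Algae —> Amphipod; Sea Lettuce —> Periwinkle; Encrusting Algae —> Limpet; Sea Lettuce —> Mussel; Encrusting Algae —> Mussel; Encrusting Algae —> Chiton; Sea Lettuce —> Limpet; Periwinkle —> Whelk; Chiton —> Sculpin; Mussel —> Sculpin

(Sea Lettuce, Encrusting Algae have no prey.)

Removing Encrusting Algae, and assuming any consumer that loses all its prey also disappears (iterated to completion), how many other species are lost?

2

Remove Encrusting Algae.
Round 1: Amphipod (all prey gone), Chiton (all prey gone) → extinct.
No further losses. Total secondary extinctions: 2.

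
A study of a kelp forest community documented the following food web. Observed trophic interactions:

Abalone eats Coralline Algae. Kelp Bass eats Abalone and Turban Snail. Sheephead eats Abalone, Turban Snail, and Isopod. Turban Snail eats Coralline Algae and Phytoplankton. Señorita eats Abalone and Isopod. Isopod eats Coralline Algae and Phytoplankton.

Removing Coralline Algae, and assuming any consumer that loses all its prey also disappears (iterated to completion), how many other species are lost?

1

Remove Coralline Algae.
Round 1: Abalone (all prey gone) → extinct.
No further losses. Total secondary extinctions: 1.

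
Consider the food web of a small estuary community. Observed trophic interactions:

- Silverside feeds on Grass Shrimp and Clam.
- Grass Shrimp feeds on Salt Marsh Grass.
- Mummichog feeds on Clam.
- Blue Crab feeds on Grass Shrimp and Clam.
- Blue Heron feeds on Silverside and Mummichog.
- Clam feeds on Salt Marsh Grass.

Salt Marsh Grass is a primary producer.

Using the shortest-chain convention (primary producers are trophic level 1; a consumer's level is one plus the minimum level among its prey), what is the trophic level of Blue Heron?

Salt Marsh Grass is a producer → level 1.
Clam eats Salt Marsh Grass → level 2.
Mummichog eats Clam → level 3.
Blue Heron eats Mummichog → level 4.
No prey of Blue Heron is below level 3, so 4 is the minimum.

Trophic level 4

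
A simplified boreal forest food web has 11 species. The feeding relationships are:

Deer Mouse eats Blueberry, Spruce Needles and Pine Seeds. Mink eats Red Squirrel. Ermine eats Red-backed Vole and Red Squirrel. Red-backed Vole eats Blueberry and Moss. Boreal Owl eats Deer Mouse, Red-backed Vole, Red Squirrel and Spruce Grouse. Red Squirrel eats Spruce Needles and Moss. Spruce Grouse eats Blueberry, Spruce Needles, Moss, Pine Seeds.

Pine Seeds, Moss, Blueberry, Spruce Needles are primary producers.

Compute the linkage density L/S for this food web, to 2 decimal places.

There are L = 18 links among S = 11 species.
L/S = 18/11 = 1.6364 ≈ 1.64.

L/S = 1.64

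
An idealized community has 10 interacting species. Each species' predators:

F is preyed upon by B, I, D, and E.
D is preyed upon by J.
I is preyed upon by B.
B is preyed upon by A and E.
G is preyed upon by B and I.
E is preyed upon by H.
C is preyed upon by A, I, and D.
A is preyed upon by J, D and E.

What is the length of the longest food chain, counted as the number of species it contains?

One longest chain: C → I → B → A → E → H.
It has 6 species and 5 links.

6 species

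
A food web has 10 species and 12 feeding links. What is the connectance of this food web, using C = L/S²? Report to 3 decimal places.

C = 0.120

The web has S = 10 species and L = 12 feeding links.
C = L / S² = 12 / 100 = 0.1200 ≈ 0.120.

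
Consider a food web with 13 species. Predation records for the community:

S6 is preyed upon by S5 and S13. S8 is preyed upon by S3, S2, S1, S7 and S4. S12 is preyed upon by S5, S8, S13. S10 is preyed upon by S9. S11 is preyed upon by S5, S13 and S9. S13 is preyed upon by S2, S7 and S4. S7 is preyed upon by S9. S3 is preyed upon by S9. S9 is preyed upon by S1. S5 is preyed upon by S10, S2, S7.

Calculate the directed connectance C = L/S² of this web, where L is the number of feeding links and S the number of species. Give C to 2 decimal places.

C = 0.14

The web has S = 13 species and L = 23 feeding links.
C = L / S² = 23 / 169 = 0.1361 ≈ 0.14.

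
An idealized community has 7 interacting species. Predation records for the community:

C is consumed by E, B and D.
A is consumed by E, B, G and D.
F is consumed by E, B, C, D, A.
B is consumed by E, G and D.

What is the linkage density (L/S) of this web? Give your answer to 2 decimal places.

There are L = 15 links among S = 7 species.
L/S = 15/7 = 2.1429 ≈ 2.14.

L/S = 2.14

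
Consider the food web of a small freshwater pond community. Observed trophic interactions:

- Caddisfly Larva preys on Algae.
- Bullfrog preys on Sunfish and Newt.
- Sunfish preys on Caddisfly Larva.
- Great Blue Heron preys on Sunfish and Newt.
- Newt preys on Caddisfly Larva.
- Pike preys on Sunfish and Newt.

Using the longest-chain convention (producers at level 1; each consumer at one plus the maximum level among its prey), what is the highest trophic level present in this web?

Producers (level 1): Algae.
Algae → Caddisfly Larva → Newt → Bullfrog gives Bullfrog level 4.
No species has a prey at level 4, so no species reaches level 5.

4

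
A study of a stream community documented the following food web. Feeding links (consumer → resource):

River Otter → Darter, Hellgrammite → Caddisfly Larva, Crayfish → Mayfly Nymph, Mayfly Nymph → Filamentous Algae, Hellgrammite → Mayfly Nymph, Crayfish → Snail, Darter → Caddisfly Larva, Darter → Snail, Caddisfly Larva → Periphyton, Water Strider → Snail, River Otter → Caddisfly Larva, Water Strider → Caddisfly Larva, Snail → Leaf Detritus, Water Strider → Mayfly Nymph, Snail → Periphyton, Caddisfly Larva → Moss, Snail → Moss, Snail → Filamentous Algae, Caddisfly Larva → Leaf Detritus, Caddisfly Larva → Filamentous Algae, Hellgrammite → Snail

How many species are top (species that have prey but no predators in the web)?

4

Top species (has prey, but nothing eats it): Crayfish, Hellgrammite, Water Strider, River Otter.
Count: 4.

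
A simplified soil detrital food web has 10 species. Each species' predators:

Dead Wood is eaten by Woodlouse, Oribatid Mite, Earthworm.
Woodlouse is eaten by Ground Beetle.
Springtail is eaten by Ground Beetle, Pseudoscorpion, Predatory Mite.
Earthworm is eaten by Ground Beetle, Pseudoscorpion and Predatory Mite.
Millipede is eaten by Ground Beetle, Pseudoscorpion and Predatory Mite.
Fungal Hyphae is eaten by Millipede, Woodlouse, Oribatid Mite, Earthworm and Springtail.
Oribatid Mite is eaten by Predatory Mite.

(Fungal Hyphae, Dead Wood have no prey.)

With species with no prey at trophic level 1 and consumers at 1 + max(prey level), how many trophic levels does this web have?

Basal resources (level 1): Fungal Hyphae, Dead Wood.
Fungal Hyphae → Springtail → Ground Beetle gives Ground Beetle level 3.
No species has a prey at level 3, so no species reaches level 4.

3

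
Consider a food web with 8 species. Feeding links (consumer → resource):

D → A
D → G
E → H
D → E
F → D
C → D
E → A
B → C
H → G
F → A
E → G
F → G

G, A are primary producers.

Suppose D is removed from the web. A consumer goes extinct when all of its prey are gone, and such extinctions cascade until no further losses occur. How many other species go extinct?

Remove D.
Round 1: C (all prey gone) → extinct.
Round 2: B (all prey gone) → extinct.
No further losses. Total secondary extinctions: 2.

2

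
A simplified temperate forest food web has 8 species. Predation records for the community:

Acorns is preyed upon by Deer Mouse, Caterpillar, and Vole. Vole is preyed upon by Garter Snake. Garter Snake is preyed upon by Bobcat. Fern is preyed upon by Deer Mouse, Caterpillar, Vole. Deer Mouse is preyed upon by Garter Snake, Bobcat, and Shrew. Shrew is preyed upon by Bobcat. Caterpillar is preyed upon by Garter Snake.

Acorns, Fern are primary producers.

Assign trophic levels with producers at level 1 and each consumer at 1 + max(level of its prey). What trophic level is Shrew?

Trophic level 3

Acorns is a producer → level 1.
Deer Mouse eats Acorns (level 1); other prey at levels: Fern 1 → level 2.
Shrew eats Deer Mouse → level 3.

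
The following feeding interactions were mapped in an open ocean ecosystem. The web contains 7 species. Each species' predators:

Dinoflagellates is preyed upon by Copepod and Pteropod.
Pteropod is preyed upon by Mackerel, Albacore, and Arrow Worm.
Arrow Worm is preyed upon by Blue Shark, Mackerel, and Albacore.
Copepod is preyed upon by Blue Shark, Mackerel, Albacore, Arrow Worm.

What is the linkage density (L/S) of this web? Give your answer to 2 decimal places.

L/S = 1.71

There are L = 12 links among S = 7 species.
L/S = 12/7 = 1.7143 ≈ 1.71.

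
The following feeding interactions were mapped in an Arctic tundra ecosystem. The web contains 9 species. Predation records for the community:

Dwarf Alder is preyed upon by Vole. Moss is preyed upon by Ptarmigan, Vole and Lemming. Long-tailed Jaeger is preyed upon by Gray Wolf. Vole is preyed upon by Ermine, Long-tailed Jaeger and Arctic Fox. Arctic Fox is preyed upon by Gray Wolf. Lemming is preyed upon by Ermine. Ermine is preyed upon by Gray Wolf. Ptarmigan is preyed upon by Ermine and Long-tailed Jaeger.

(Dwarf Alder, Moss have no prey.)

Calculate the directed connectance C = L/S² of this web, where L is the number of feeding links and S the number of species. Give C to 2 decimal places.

The web has S = 9 species and L = 13 feeding links.
C = L / S² = 13 / 81 = 0.1605 ≈ 0.16.

C = 0.16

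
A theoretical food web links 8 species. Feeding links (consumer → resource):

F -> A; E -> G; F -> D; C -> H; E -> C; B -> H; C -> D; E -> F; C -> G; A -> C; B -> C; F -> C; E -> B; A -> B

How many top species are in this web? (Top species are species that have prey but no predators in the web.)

Top species (has prey, but nothing eats it): E.
Count: 1.

1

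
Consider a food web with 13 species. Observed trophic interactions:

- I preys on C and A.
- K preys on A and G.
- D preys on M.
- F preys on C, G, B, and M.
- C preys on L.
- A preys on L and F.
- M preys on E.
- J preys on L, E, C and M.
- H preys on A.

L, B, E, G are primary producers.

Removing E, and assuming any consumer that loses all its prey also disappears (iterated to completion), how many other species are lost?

Remove E.
Round 1: M (all prey gone) → extinct.
Round 2: D (all prey gone) → extinct.
No further losses. Total secondary extinctions: 2.

2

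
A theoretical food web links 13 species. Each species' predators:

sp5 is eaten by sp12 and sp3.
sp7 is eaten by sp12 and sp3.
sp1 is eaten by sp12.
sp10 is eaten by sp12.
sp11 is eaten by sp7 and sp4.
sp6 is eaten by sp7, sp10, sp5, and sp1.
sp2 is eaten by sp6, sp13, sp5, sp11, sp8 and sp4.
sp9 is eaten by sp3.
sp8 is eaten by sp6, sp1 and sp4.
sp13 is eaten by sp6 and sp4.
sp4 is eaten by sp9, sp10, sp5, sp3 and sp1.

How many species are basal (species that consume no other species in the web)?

Basal species (no prey listed): sp2.
Count: 1.

1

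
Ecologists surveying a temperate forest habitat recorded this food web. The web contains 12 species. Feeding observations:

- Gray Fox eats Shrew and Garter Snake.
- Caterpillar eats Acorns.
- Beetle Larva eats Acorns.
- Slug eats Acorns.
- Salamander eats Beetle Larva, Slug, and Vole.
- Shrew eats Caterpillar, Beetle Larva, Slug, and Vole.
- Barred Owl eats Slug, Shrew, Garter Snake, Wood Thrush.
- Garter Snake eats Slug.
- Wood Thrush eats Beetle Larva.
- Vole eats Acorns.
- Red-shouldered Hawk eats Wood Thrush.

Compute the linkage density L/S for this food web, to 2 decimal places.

There are L = 20 links among S = 12 species.
L/S = 20/12 = 1.6667 ≈ 1.67.

L/S = 1.67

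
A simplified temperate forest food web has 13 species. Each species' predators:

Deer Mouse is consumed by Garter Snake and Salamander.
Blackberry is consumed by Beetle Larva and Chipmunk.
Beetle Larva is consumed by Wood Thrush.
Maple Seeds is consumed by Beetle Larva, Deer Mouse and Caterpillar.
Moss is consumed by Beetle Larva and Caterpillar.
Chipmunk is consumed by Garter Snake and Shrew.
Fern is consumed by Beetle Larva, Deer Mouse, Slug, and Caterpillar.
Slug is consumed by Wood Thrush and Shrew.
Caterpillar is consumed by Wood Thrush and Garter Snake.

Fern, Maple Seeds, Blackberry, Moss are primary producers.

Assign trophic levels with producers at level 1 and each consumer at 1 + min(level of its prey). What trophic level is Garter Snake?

Trophic level 3

Blackberry is a producer → level 1.
Chipmunk eats Blackberry → level 2.
Garter Snake eats Chipmunk → level 3.
No prey of Garter Snake is below level 2, so 3 is the minimum.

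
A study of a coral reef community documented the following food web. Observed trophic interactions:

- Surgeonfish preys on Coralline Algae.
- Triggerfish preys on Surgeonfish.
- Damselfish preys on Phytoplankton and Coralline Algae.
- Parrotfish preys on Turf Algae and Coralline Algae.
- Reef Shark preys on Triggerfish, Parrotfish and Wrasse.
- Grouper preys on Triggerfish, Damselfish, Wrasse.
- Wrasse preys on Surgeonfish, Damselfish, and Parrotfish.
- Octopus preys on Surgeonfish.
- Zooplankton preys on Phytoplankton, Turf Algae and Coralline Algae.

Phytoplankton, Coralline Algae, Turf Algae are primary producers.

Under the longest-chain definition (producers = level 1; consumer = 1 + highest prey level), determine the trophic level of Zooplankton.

Phytoplankton is a producer → level 1.
Zooplankton eats Phytoplankton (level 1); other prey at levels: Coralline Algae 1, Turf Algae 1 → level 2.

Trophic level 2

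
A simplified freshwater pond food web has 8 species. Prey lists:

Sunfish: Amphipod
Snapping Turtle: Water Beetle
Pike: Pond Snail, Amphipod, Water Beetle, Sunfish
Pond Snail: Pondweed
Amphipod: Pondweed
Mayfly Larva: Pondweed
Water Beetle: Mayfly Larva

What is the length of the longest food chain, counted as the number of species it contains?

One longest chain: Pondweed → Mayfly Larva → Water Beetle → Snapping Turtle.
It has 4 species and 3 links.

4 species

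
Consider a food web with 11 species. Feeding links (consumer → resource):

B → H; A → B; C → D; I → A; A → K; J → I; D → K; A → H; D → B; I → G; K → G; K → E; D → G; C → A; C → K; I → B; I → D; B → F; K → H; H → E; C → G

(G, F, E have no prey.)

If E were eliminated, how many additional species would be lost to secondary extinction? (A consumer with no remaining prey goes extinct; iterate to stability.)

Remove E.
Round 1: H (all prey gone) → extinct.
No further losses. Total secondary extinctions: 1.

1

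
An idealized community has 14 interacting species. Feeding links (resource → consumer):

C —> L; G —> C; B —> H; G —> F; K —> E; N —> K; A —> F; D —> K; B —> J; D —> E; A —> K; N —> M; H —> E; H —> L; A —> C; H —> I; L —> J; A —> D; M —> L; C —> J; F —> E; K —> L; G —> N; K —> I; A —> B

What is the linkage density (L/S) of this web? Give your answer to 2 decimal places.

There are L = 25 links among S = 14 species.
L/S = 25/14 = 1.7857 ≈ 1.79.

L/S = 1.79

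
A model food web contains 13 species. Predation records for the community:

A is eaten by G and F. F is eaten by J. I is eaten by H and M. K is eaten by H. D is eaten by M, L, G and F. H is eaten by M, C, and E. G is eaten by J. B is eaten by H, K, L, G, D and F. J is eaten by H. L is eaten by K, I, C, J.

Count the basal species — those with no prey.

2

Basal species (no prey listed): B, A.
Count: 2.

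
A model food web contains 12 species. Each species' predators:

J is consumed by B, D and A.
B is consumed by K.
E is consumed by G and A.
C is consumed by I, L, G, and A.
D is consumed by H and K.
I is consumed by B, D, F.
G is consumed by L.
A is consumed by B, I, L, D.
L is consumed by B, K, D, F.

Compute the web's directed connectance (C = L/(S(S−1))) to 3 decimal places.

The web has S = 12 species and L = 24 feeding links.
C = L / (S(S−1)) = 24 / 132 = 0.1818 ≈ 0.182.

C = 0.182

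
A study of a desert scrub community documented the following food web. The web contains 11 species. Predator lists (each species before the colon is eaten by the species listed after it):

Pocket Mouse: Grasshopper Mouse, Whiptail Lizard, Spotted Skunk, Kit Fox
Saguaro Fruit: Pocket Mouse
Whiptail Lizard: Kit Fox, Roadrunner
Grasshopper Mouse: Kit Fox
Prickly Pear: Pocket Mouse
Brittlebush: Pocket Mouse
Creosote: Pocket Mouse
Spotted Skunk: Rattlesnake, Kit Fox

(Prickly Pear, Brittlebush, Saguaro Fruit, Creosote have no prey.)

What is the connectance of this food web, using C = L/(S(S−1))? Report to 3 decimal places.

The web has S = 11 species and L = 13 feeding links.
C = L / (S(S−1)) = 13 / 110 = 0.1182 ≈ 0.118.

C = 0.118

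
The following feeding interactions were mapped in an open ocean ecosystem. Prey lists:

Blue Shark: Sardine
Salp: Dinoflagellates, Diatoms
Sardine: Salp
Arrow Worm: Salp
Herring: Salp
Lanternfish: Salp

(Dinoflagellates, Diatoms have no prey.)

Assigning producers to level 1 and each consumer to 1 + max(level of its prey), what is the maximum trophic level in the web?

Producers (level 1): Dinoflagellates, Diatoms.
Dinoflagellates → Salp → Sardine → Blue Shark gives Blue Shark level 4.
No species has a prey at level 4, so no species reaches level 5.

4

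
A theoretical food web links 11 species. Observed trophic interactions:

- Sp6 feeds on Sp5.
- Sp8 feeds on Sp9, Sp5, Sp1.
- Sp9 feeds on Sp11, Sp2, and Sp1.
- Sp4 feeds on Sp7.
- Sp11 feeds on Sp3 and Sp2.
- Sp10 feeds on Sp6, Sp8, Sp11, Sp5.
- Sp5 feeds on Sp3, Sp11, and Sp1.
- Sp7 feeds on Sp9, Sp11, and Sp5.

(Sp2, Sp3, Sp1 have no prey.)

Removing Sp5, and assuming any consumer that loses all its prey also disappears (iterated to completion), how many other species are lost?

1

Remove Sp5.
Round 1: Sp6 (all prey gone) → extinct.
No further losses. Total secondary extinctions: 1.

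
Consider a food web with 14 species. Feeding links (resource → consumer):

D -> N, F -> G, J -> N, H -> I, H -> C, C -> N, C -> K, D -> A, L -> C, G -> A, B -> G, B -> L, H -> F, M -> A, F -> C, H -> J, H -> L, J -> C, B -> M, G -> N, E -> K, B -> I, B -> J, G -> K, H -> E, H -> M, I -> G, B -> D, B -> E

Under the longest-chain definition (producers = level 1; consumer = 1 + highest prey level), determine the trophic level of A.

Trophic level 4

B is a producer → level 1.
I eats B (level 1); other prey at levels: H 1 → level 2.
G eats I (level 2); other prey at levels: B 1, F 2 → level 3.
A eats G (level 3); other prey at levels: D 2, M 2 → level 4.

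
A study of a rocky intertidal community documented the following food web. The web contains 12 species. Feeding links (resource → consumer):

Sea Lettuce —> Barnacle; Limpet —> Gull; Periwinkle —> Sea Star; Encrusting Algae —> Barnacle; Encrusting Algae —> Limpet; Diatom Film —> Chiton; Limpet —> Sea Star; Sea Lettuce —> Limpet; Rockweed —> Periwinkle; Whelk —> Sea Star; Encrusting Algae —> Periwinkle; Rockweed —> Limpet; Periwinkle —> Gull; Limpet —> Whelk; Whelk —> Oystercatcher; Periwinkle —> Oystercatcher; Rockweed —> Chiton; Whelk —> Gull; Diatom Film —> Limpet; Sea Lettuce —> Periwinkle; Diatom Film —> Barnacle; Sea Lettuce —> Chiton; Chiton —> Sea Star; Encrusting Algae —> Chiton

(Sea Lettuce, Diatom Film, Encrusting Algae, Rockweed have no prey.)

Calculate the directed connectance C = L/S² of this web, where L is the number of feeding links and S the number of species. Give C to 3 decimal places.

The web has S = 12 species and L = 24 feeding links.
C = L / S² = 24 / 144 = 0.1667 ≈ 0.167.

C = 0.167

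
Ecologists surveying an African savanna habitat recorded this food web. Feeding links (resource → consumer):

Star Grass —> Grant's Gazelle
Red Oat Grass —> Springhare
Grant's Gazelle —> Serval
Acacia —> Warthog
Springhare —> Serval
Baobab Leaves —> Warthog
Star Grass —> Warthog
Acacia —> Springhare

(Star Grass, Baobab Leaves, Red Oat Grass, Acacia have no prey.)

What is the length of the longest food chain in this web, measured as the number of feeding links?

2 links

One longest chain: Star Grass → Grant's Gazelle → Serval.
It has 3 species and 2 links.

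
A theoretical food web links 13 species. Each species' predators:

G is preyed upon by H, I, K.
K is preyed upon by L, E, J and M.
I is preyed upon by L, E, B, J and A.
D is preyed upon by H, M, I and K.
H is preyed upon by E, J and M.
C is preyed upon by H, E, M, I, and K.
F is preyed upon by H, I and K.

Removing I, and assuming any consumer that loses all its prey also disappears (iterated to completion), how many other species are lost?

2

Remove I.
Round 1: B (all prey gone), A (all prey gone) → extinct.
No further losses. Total secondary extinctions: 2.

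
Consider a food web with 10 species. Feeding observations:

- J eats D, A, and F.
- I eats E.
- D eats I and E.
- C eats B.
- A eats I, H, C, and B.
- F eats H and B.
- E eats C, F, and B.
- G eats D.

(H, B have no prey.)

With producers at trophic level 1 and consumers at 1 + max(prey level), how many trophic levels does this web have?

6

Producers (level 1): H, B.
B → C → E → I → D → G gives G level 6.
No species has a prey at level 6, so no species reaches level 7.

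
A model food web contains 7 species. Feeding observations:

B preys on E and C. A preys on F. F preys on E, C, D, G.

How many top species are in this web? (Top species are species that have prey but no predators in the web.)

Top species (has prey, but nothing eats it): B, A.
Count: 2.

2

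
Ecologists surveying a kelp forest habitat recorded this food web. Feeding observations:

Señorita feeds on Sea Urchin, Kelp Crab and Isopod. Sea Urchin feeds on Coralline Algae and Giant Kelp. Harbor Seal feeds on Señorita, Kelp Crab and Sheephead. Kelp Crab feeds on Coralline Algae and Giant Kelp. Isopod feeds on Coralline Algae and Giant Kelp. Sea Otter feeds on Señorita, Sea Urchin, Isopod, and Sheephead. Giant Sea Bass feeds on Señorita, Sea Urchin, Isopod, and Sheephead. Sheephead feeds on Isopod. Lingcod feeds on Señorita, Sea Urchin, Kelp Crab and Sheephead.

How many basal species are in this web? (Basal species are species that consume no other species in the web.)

Basal species (no prey listed): Coralline Algae, Giant Kelp.
Count: 2.

2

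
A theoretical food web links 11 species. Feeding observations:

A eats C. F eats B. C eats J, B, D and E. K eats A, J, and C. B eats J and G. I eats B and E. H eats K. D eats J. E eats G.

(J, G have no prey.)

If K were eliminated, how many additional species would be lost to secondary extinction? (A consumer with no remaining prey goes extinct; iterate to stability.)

Remove K.
Round 1: H (all prey gone) → extinct.
No further losses. Total secondary extinctions: 1.

1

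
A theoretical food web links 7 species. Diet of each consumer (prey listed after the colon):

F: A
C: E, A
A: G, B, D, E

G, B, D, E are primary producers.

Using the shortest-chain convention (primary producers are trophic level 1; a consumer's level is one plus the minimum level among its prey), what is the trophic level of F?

G is a producer → level 1.
A eats G → level 2.
F eats A → level 3.
No prey of F is below level 2, so 3 is the minimum.

Trophic level 3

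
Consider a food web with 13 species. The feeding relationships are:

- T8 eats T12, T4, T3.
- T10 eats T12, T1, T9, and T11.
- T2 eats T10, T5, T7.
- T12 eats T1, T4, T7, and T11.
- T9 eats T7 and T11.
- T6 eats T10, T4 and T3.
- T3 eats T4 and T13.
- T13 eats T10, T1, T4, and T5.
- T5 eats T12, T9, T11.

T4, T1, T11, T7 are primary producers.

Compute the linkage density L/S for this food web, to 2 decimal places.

There are L = 28 links among S = 13 species.
L/S = 28/13 = 2.1538 ≈ 2.15.

L/S = 2.15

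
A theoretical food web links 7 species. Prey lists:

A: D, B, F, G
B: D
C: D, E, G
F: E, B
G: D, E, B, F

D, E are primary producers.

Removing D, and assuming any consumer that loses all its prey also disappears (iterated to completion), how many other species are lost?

Remove D.
Round 1: B (all prey gone) → extinct.
No further losses. Total secondary extinctions: 1.

1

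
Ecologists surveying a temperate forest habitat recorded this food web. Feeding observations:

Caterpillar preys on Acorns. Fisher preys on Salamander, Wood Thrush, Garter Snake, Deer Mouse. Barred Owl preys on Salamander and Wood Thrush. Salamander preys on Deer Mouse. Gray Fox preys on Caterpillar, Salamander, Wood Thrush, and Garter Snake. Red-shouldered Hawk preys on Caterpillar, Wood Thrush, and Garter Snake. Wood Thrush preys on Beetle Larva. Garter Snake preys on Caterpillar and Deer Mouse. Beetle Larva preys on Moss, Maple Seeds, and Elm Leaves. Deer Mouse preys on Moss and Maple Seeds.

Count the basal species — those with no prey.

4

Basal species (no prey listed): Elm Leaves, Moss, Acorns, Maple Seeds.
Count: 4.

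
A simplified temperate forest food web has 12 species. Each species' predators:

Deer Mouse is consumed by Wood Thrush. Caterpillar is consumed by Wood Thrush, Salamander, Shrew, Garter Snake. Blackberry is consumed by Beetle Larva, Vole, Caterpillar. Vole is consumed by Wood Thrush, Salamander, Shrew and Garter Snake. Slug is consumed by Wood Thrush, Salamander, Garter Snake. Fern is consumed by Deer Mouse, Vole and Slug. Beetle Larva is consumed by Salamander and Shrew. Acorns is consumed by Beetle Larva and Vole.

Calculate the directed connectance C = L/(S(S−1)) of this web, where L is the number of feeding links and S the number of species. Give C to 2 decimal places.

The web has S = 12 species and L = 22 feeding links.
C = L / (S(S−1)) = 22 / 132 = 0.1667 ≈ 0.17.

C = 0.17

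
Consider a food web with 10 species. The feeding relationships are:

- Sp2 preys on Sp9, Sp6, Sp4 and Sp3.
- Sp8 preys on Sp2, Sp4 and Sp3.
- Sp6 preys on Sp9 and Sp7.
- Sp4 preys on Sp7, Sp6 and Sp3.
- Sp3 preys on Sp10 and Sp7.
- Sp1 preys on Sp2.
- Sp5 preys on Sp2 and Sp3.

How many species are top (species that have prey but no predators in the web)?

3

Top species (has prey, but nothing eats it): Sp1, Sp5, Sp8.
Count: 3.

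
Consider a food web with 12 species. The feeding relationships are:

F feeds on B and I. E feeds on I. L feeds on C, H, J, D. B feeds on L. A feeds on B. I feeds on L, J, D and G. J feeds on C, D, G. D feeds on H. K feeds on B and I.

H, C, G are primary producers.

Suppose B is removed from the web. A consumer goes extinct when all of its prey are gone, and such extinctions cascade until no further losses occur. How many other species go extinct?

1

Remove B.
Round 1: A (all prey gone) → extinct.
No further losses. Total secondary extinctions: 1.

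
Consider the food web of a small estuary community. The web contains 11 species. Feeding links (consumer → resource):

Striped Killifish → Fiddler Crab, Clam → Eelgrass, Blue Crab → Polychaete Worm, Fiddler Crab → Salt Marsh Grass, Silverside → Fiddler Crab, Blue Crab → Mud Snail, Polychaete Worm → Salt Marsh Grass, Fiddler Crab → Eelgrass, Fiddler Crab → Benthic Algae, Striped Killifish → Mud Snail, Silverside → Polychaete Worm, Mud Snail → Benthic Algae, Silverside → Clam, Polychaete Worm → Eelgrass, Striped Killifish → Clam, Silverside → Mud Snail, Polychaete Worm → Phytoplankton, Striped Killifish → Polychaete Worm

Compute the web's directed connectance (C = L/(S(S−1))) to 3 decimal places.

The web has S = 11 species and L = 18 feeding links.
C = L / (S(S−1)) = 18 / 110 = 0.1636 ≈ 0.164.

C = 0.164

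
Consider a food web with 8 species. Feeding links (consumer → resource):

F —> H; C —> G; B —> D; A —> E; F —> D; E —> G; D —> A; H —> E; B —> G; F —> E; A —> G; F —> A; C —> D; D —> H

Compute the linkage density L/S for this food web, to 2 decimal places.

L/S = 1.75

There are L = 14 links among S = 8 species.
L/S = 14/8 = 1.7500 ≈ 1.75.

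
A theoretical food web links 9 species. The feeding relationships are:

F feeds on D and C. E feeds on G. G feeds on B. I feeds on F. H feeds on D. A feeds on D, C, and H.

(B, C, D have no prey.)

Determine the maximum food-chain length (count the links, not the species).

One longest chain: C → F → I.
It has 3 species and 2 links.

2 links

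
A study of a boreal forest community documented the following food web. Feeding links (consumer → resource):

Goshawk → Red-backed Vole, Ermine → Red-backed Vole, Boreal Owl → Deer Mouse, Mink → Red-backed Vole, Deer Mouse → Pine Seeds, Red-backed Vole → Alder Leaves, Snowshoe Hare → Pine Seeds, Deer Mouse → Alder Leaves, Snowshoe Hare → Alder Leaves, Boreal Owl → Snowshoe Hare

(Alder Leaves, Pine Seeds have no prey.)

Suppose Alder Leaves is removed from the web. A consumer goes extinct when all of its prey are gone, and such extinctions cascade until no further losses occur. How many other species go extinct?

4

Remove Alder Leaves.
Round 1: Red-backed Vole (all prey gone) → extinct.
Round 2: Goshawk (all prey gone), Ermine (all prey gone), Mink (all prey gone) → extinct.
No further losses. Total secondary extinctions: 4.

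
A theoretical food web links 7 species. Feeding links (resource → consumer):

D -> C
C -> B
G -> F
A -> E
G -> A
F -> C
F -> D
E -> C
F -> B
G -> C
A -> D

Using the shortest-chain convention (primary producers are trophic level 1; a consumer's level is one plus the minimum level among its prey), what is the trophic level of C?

Trophic level 2

G is a producer → level 1.
C eats G → level 2.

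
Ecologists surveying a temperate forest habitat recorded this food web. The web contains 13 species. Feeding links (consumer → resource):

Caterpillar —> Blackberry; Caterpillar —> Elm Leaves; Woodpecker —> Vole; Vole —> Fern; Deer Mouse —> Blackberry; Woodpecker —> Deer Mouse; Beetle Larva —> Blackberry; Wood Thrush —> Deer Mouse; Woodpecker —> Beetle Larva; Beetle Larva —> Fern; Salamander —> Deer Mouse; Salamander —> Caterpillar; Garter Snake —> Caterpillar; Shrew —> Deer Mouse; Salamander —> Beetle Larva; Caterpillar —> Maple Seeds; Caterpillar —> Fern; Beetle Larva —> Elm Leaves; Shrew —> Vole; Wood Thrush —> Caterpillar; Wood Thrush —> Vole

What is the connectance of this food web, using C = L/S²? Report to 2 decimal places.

C = 0.12

The web has S = 13 species and L = 21 feeding links.
C = L / S² = 21 / 169 = 0.1243 ≈ 0.12.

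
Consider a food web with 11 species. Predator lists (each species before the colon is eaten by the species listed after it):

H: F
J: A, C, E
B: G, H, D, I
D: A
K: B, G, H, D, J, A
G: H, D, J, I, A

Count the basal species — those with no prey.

1

Basal species (no prey listed): K.
Count: 1.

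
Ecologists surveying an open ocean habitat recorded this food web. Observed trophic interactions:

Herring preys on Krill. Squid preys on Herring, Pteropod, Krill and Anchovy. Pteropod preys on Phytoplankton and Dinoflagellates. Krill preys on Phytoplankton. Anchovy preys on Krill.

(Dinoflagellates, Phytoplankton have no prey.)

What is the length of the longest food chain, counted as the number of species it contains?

One longest chain: Phytoplankton → Krill → Herring → Squid.
It has 4 species and 3 links.

4 species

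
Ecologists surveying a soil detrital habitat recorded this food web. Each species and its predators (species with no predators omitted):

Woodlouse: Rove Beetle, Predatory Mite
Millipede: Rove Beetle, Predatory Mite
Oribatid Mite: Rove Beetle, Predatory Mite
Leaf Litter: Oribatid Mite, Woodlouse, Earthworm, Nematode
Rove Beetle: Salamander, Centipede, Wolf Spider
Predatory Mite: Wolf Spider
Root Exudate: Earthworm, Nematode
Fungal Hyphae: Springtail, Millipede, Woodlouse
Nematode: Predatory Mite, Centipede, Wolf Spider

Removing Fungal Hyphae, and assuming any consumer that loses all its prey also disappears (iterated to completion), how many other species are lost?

Remove Fungal Hyphae.
Round 1: Springtail (all prey gone), Millipede (all prey gone) → extinct.
No further losses. Total secondary extinctions: 2.

2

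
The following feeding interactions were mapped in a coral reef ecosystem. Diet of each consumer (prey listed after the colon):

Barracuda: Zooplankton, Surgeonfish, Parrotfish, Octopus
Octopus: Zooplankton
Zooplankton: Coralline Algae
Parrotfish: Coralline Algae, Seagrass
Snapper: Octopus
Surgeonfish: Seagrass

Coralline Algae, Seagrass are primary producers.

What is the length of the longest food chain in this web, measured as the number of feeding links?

3 links

One longest chain: Coralline Algae → Zooplankton → Octopus → Barracuda.
It has 4 species and 3 links.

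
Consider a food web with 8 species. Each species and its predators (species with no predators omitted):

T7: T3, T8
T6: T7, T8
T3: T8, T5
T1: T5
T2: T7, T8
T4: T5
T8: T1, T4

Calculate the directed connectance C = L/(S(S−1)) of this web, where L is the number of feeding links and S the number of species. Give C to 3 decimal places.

The web has S = 8 species and L = 12 feeding links.
C = L / (S(S−1)) = 12 / 56 = 0.2143 ≈ 0.214.

C = 0.214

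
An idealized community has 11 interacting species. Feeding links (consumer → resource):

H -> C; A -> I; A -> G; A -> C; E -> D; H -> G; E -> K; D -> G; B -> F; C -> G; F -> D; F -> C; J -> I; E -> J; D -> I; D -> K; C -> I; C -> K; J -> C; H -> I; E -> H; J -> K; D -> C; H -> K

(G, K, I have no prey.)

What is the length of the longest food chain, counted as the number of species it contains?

5 species

One longest chain: G → C → D → F → B.
It has 5 species and 4 links.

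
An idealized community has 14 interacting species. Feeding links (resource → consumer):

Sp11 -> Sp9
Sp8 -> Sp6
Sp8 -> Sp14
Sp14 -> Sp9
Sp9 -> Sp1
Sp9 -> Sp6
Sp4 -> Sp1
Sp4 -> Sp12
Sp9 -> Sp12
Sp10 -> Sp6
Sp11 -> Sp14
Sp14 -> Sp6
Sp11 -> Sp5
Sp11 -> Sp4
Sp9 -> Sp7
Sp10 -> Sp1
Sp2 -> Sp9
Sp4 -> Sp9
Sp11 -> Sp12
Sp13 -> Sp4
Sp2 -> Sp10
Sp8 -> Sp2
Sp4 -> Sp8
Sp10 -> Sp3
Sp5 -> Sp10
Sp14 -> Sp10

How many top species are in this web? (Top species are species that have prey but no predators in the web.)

Top species (has prey, but nothing eats it): Sp6, Sp3, Sp7, Sp12, Sp1.
Count: 5.

5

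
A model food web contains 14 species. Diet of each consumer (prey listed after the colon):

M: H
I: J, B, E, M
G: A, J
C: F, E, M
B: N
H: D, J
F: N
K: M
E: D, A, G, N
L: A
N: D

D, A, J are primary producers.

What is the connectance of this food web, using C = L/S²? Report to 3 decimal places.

C = 0.107

The web has S = 14 species and L = 21 feeding links.
C = L / S² = 21 / 196 = 0.1071 ≈ 0.107.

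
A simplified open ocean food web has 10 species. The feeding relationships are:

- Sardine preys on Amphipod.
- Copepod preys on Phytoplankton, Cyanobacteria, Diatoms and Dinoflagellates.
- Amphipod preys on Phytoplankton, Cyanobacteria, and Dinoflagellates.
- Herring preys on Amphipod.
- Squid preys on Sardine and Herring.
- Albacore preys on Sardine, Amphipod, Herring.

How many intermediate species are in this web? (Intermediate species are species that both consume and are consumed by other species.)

Intermediate species (has both prey and predators): Amphipod, Herring, Sardine.
Count: 3.

3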